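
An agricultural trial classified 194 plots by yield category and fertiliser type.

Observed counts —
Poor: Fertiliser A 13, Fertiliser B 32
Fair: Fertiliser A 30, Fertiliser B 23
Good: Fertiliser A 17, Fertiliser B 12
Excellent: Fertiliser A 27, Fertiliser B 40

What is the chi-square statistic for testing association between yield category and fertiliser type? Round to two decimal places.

Row totals: 45, 53, 29, 67. Column totals: 87, 107. Grand total N = 194.
Expected counts (row total × column total / N):
  Poor, Fertiliser A: 45×87/194 = 20.180
  Poor, Fertiliser B: 45×107/194 = 24.820
  Fair, Fertiliser A: 53×87/194 = 23.768
  Fair, Fertiliser B: 53×107/194 = 29.232
  Good, Fertiliser A: 29×87/194 = 13.005
  Good, Fertiliser B: 29×107/194 = 15.995
  Excellent, Fertiliser A: 67×87/194 = 30.046
  Excellent, Fertiliser B: 67×107/194 = 36.954
Contributions (O − E)²/E:
  (13 − 20.180)²/20.180 = 2.5546
  (32 − 24.820)²/24.820 = 2.0771
  (30 − 23.768)²/23.768 = 1.6340
  (23 − 29.232)²/29.232 = 1.3286
  (17 − 13.005)²/13.005 = 1.2272
  (12 − 15.995)²/15.995 = 0.9978
  (27 − 30.046)²/30.046 = 0.3088
  (40 − 36.954)²/36.954 = 0.2511
χ² = 2.5546 + 2.0771 + 1.6340 + 1.3286 + 1.2272 + 0.9978 + 0.3088 + 0.2511 = 10.38

10.38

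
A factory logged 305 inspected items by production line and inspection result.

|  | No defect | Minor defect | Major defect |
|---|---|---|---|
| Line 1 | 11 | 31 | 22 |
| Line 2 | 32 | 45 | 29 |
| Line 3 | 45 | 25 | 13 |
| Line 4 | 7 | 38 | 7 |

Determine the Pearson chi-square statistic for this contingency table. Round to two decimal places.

Row totals: 64, 106, 83, 52. Column totals: 95, 139, 71. Grand total N = 305.
Expected counts (row total × column total / N):
  Line 1, No defect: 64×95/305 = 19.9344
  Line 1, Minor defect: 64×139/305 = 29.1672
  Line 1, Major defect: 64×71/305 = 14.8984
  Line 2, No defect: 106×95/305 = 33.0164
  Line 2, Minor defect: 106×139/305 = 48.3082
  Line 2, Major defect: 106×71/305 = 24.6754
  Line 3, No defect: 83×95/305 = 25.8525
  Line 3, Minor defect: 83×139/305 = 37.8262
  Line 3, Major defect: 83×71/305 = 19.3213
  Line 4, No defect: 52×95/305 = 16.1967
  Line 4, Minor defect: 52×139/305 = 23.6984
  Line 4, Major defect: 52×71/305 = 12.1049
Contributions (O − E)²/E:
  (11 − 19.9344)²/19.9344 = 4.0043
  (31 − 29.1672)²/29.1672 = 0.1152
  (22 − 14.8984)²/14.8984 = 3.3851
  (32 − 33.0164)²/33.0164 = 0.0313
  (45 − 48.3082)²/48.3082 = 0.2265
  (29 − 24.6754)²/24.6754 = 0.7579
  (45 − 25.8525)²/25.8525 = 14.1815
  (25 − 37.8262)²/37.8262 = 4.3491
  (13 − 19.3213)²/19.3213 = 2.0681
  (7 − 16.1967)²/16.1967 = 5.2220
  (38 − 23.6984)²/23.6984 = 8.6308
  (7 − 12.1049)²/12.1049 = 2.1528
χ² = 4.0043 + 0.1152 + 3.3851 + 0.0313 + 0.2265 + 0.7579 + 14.1815 + 4.3491 + 2.0681 + 5.2220 + 8.6308 + 2.1528 = 45.12

45.12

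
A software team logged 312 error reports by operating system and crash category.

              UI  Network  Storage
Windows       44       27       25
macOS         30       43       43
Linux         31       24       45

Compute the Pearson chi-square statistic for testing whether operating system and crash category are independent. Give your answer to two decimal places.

Row totals: 96, 116, 100. Column totals: 105, 94, 113. Grand total N = 312.
Expected counts (row total × column total / N):
  Windows, UI: 96×105/312 = 32.308
  Windows, Network: 96×94/312 = 28.923
  Windows, Storage: 96×113/312 = 34.769
  macOS, UI: 116×105/312 = 39.038
  macOS, Network: 116×94/312 = 34.949
  macOS, Storage: 116×113/312 = 42.013
  Linux, UI: 100×105/312 = 33.654
  Linux, Network: 100×94/312 = 30.128
  Linux, Storage: 100×113/312 = 36.218
Contributions (O − E)²/E:
  (44 − 32.308)²/32.308 = 4.2312
  (27 − 28.923)²/28.923 = 0.1279
  (25 − 34.769)²/34.769 = 2.7448
  (30 − 39.038)²/39.038 = 2.0925
  (43 − 34.949)²/34.949 = 1.8547
  (43 − 42.013)²/42.013 = 0.0232
  (31 − 33.654)²/33.654 = 0.2093
  (24 − 30.128)²/30.128 = 1.2464
  (45 − 36.218)²/36.218 = 2.1294
χ² = 4.2312 + 0.1279 + 2.7448 + 2.0925 + 1.8547 + 0.0232 + 0.2093 + 1.2464 + 2.1294 = 14.66

14.66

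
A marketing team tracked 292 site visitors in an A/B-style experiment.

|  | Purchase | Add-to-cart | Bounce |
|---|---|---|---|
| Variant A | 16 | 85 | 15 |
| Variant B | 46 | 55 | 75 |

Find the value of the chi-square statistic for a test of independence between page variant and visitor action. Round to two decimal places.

Row totals: 116, 176. Column totals: 62, 140, 90. Grand total N = 292.
Expected counts (row total × column total / N):
  Variant A, Purchase: 116×62/292 = 24.630
  Variant A, Add-to-cart: 116×140/292 = 55.616
  Variant A, Bounce: 116×90/292 = 35.753
  Variant B, Purchase: 176×62/292 = 37.370
  Variant B, Add-to-cart: 176×140/292 = 84.384
  Variant B, Bounce: 176×90/292 = 54.247
Contributions (O − E)²/E:
  (16 − 24.630)²/24.630 = 3.0238
  (85 − 55.616)²/55.616 = 15.5247
  (15 − 35.753)²/35.753 = 12.0462
  (46 − 37.370)²/37.370 = 1.9930
  (55 − 84.384)²/84.384 = 10.2320
  (75 − 54.247)²/54.247 = 7.9394
χ² = 3.0238 + 15.5247 + 12.0462 + 1.9930 + 10.2320 + 7.9394 = 50.76

50.76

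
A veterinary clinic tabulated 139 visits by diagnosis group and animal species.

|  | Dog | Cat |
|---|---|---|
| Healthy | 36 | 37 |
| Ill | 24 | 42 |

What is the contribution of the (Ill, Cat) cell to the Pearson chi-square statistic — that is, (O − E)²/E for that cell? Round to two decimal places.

0.54

Row total (Ill) = 66; column total (Cat) = 79; N = 139.
Expected count E = 66 × 79 / 139 = 37.511.
Contribution = (O − E)²/E = (42 − 37.511)² / 37.511 = 0.54.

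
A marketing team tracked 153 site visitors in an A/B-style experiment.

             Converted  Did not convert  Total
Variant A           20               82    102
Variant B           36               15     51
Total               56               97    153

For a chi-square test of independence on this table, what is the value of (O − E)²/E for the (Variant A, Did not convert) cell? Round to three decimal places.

Row total (Variant A) = 102; column total (Did not convert) = 97; N = 153.
Expected count E = 102 × 97 / 153 = 64.6667.
Contribution = (O − E)²/E = (82 − 64.6667)² / 64.6667 = 4.646.

4.646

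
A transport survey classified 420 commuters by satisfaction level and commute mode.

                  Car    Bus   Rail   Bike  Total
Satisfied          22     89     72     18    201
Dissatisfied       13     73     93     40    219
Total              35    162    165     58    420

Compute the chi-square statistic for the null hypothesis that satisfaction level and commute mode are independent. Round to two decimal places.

Grand total N = 420.
Expected counts (row total × column total / N):
  Satisfied, Car: 201×35/420 = 16.750
  Satisfied, Bus: 201×162/420 = 77.529
  Satisfied, Rail: 201×165/420 = 78.964
  Satisfied, Bike: 201×58/420 = 27.757
  Dissatisfied, Car: 219×35/420 = 18.250
  Dissatisfied, Bus: 219×162/420 = 84.471
  Dissatisfied, Rail: 219×165/420 = 86.036
  Dissatisfied, Bike: 219×58/420 = 30.243
Contributions (O − E)²/E:
  (22 − 16.750)²/16.750 = 1.6455
  (89 − 77.529)²/77.529 = 1.6972
  (72 − 78.964)²/78.964 = 0.6142
  (18 − 27.757)²/27.757 = 3.4297
  (13 − 18.250)²/18.250 = 1.5103
  (73 − 84.471)²/84.471 = 1.5577
  (93 − 86.036)²/86.036 = 0.5637
  (40 − 30.243)²/30.243 = 3.1478
χ² = 1.6455 + 1.6972 + 0.6142 + 3.4297 + 1.5103 + 1.5577 + 0.5637 + 3.1478 = 14.17

14.17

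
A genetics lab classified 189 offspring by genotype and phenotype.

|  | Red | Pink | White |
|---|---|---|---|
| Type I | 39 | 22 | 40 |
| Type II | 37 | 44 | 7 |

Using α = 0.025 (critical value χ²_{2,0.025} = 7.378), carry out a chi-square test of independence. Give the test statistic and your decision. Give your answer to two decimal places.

29.80; reject H₀

Row totals: 101, 88. Column totals: 76, 66, 47. Grand total N = 189.
Expected counts (row total × column total / N):
  Type I, Red: 101×76/189 = 40.614
  Type I, Pink: 101×66/189 = 35.270
  Type I, White: 101×47/189 = 25.116
  Type II, Red: 88×76/189 = 35.386
  Type II, Pink: 88×66/189 = 30.730
  Type II, White: 88×47/189 = 21.884
Contributions (O − E)²/E:
  (39 − 40.614)²/40.614 = 0.0641
  (22 − 35.270)²/35.270 = 4.9927
  (40 − 25.116)²/25.116 = 8.8204
  (37 − 35.386)²/35.386 = 0.0736
  (44 − 30.730)²/30.730 = 5.7303
  (7 − 21.884)²/21.884 = 10.1231
χ² = 0.0641 + 4.9927 + 8.8204 + 0.0736 + 5.7303 + 10.1231 = 29.80
df = (2−1)(3−1) = 2. Since 29.80 > 7.378, reject the null hypothesis of independence at α = 0.025.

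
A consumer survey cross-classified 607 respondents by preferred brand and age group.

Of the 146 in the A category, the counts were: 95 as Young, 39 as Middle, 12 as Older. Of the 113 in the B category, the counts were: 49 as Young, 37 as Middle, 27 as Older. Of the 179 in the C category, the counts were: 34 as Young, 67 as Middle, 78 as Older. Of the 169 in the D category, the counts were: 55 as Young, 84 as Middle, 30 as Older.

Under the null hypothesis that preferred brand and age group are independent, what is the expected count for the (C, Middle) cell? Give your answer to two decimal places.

Row total (C) = 179; column total (Middle) = 227; grand total N = 607.
Expected count = (row total × column total) / N = 179 × 227 / 607 = 66.94.

66.94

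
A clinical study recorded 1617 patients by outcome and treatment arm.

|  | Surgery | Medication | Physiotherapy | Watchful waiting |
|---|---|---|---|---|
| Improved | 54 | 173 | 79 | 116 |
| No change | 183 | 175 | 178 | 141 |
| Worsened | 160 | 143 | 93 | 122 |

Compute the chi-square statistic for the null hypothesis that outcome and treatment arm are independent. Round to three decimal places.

72.077

Row totals: 422, 677, 518. Column totals: 397, 491, 350, 379. Grand total N = 1617.
Expected counts (row total × column total / N):
  Improved, Surgery: 422×397/1617 = 103.6079
  Improved, Medication: 422×491/1617 = 128.1398
  Improved, Physiotherapy: 422×350/1617 = 91.3420
  Improved, Watchful waiting: 422×379/1617 = 98.9103
  No change, Surgery: 677×397/1617 = 166.2146
  No change, Medication: 677×491/1617 = 205.5702
  No change, Physiotherapy: 677×350/1617 = 146.5368
  No change, Watchful waiting: 677×379/1617 = 158.6784
  Worsened, Surgery: 518×397/1617 = 127.1775
  Worsened, Medication: 518×491/1617 = 157.2900
  Worsened, Physiotherapy: 518×350/1617 = 112.1212
  Worsened, Watchful waiting: 518×379/1617 = 121.4113
Contributions (O − E)²/E:
  (54 − 103.6079)²/103.6079 = 23.7525
  (173 − 128.1398)²/128.1398 = 15.7050
  (79 − 91.3420)²/91.3420 = 1.6676
  (116 − 98.9103)²/98.9103 = 2.9528
  (183 − 166.2146)²/166.2146 = 1.6951
  (175 − 205.5702)²/205.5702 = 4.5461
  (178 − 146.5368)²/146.5368 = 6.7555
  (141 − 158.6784)²/158.6784 = 1.9696
  (160 − 127.1775)²/127.1775 = 8.4710
  (143 − 157.2900)²/157.2900 = 1.2983
  (93 − 112.1212)²/112.1212 = 3.2609
  (122 − 121.4113)²/121.4113 = 0.0029
χ² = 23.7525 + 15.7050 + 1.6676 + 2.9528 + 1.6951 + 4.5461 + 6.7555 + 1.9696 + 8.4710 + 1.2983 + 3.2609 + 0.0029 = 72.077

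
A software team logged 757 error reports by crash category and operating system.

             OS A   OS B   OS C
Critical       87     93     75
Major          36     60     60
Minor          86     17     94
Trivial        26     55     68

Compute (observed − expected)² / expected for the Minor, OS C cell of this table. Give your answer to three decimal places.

3.612

Row total (Minor) = 197; column total (OS C) = 297; N = 757.
Expected count E = 197 × 297 / 757 = 77.2906.
Contribution = (O − E)²/E = (94 − 77.2906)² / 77.2906 = 3.612.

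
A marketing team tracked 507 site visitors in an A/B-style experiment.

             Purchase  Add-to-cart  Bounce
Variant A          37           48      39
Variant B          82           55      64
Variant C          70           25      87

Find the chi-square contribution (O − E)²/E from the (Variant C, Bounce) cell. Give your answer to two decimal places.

Row total (Variant C) = 182; column total (Bounce) = 190; N = 507.
Expected count E = 182 × 190 / 507 = 68.205.
Contribution = (O − E)²/E = (87 − 68.205)² / 68.205 = 5.18.

5.18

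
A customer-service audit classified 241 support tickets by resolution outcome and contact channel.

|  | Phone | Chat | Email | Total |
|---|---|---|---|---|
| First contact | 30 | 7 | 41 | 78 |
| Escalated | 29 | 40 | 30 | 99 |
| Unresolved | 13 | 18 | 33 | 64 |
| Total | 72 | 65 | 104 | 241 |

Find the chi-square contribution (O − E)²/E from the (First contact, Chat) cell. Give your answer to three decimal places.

9.367

Row total (First contact) = 78; column total (Chat) = 65; N = 241.
Expected count E = 78 × 65 / 241 = 21.03734.
Contribution = (O − E)²/E = (7 − 21.03734)² / 21.03734 = 9.367.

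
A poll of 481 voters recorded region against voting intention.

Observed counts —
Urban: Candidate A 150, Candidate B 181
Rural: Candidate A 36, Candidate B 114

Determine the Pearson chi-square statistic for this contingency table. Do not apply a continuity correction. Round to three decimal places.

19.778

Row totals: 331, 150. Column totals: 186, 295. Grand total N = 481.
Expected counts (row total × column total / N):
  Urban, Candidate A: 331×186/481 = 127.9958
  Urban, Candidate B: 331×295/481 = 203.0042
  Rural, Candidate A: 150×186/481 = 58.0042
  Rural, Candidate B: 150×295/481 = 91.9958
Contributions (O − E)²/E:
  (150 − 127.9958)²/127.9958 = 3.7828
  (181 − 203.0042)²/203.0042 = 2.3851
  (36 − 58.0042)²/58.0042 = 8.3474
  (114 − 91.9958)²/91.9958 = 5.2631
χ² = 3.7828 + 2.3851 + 8.3474 + 5.2631 = 19.778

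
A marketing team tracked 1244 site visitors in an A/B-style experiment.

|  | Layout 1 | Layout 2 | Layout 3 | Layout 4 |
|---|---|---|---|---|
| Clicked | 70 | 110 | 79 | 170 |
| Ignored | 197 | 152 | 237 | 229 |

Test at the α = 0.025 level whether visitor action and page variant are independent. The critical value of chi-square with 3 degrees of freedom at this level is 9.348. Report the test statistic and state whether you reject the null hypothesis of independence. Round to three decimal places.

Row totals: 429, 815. Column totals: 267, 262, 316, 399. Grand total N = 1244.
Expected counts (row total × column total / N):
  Clicked, Layout 1: 429×267/1244 = 92.07637
  Clicked, Layout 2: 429×262/1244 = 90.35209
  Clicked, Layout 3: 429×316/1244 = 108.97428
  Clicked, Layout 4: 429×399/1244 = 137.59727
  Ignored, Layout 1: 815×267/1244 = 174.92363
  Ignored, Layout 2: 815×262/1244 = 171.64791
  Ignored, Layout 3: 815×316/1244 = 207.02572
  Ignored, Layout 4: 815×399/1244 = 261.40273
Contributions (O − E)²/E:
  (70 − 92.07637)²/92.07637 = 5.2931
  (110 − 90.35209)²/90.35209 = 4.2726
  (79 − 108.97428)²/108.97428 = 8.2447
  (170 − 137.59727)²/137.59727 = 7.6305
  (197 − 174.92363)²/174.92363 = 2.7862
  (152 − 171.64791)²/171.64791 = 2.2490
  (237 − 207.02572)²/207.02572 = 4.3398
  (229 − 261.40273)²/261.40273 = 4.0165
χ² = 5.2931 + 4.2726 + 8.2447 + 7.6305 + 2.7862 + 2.2490 + 4.3398 + 4.0165 = 38.832
df = (2−1)(4−1) = 3. Since 38.832 > 9.348, reject the null hypothesis of independence at α = 0.025.

38.832; reject H₀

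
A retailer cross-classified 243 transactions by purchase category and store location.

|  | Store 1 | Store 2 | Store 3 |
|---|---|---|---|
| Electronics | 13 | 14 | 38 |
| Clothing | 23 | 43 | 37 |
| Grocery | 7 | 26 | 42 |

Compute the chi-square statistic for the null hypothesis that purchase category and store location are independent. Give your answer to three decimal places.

Row totals: 65, 103, 75. Column totals: 43, 83, 117. Grand total N = 243.
Expected counts (row total × column total / N):
  Electronics, Store 1: 65×43/243 = 11.5021
  Electronics, Store 2: 65×83/243 = 22.2016
  Electronics, Store 3: 65×117/243 = 31.2963
  Clothing, Store 1: 103×43/243 = 18.2263
  Clothing, Store 2: 103×83/243 = 35.1811
  Clothing, Store 3: 103×117/243 = 49.5926
  Grocery, Store 1: 75×43/243 = 13.2716
  Grocery, Store 2: 75×83/243 = 25.6173
  Grocery, Store 3: 75×117/243 = 36.1111
Contributions (O − E)²/E:
  (13 − 11.5021)²/11.5021 = 0.1951
  (14 − 22.2016)²/22.2016 = 3.0298
  (38 − 31.2963)²/31.2963 = 1.4359
  (23 − 18.2263)²/18.2263 = 1.2503
  (43 − 35.1811)²/35.1811 = 1.7377
  (37 − 49.5926)²/49.5926 = 3.1975
  (7 − 13.2716)²/13.2716 = 2.9637
  (26 − 25.6173)²/25.6173 = 0.0057
  (42 − 36.1111)²/36.1111 = 0.9603
χ² = 0.1951 + 3.0298 + 1.4359 + 1.2503 + 1.7377 + 3.1975 + 2.9637 + 0.0057 + 0.9603 = 14.776

14.776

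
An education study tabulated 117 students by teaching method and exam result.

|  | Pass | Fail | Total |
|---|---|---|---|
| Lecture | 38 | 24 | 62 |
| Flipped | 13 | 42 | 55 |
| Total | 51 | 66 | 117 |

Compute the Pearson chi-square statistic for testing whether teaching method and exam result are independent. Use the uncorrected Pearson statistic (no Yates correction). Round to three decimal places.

16.805

Grand total N = 117.
Expected counts (row total × column total / N):
  Lecture, Pass: 62×51/117 = 27.02564
  Lecture, Fail: 62×66/117 = 34.97436
  Flipped, Pass: 55×51/117 = 23.97436
  Flipped, Fail: 55×66/117 = 31.02564
Contributions (O − E)²/E:
  (38 − 27.02564)²/27.02564 = 4.4564
  (24 − 34.97436)²/34.97436 = 3.4436
  (13 − 23.97436)²/23.97436 = 5.0236
  (42 − 31.02564)²/31.02564 = 3.8818
χ² = 4.4564 + 3.4436 + 5.0236 + 3.8818 = 16.805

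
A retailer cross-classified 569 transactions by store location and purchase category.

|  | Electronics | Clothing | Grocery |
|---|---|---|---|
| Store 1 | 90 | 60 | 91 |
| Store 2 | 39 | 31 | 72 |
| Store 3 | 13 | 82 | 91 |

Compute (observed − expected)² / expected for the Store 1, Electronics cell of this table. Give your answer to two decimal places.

14.82

Row total (Store 1) = 241; column total (Electronics) = 142; N = 569.
Expected count E = 241 × 142 / 569 = 60.144.
Contribution = (O − E)²/E = (90 − 60.144)² / 60.144 = 14.82.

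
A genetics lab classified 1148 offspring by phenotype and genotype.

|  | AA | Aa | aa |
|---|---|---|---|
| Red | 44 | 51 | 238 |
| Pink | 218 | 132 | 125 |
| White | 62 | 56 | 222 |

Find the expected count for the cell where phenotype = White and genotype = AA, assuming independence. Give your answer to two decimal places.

Row total (White) = 340; column total (AA) = 324; grand total N = 1148.
Expected count = (row total × column total) / N = 340 × 324 / 1148 = 95.96.

95.96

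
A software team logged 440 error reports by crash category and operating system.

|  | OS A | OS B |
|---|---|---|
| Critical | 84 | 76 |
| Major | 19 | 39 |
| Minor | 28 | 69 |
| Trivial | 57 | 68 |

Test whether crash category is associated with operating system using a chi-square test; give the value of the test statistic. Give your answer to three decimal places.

16.637

Row totals: 160, 58, 97, 125. Column totals: 188, 252. Grand total N = 440.
Expected counts (row total × column total / N):
  Critical, OS A: 160×188/440 = 68.3636
  Critical, OS B: 160×252/440 = 91.6364
  Major, OS A: 58×188/440 = 24.7818
  Major, OS B: 58×252/440 = 33.2182
  Minor, OS A: 97×188/440 = 41.4455
  Minor, OS B: 97×252/440 = 55.5545
  Trivial, OS A: 125×188/440 = 53.4091
  Trivial, OS B: 125×252/440 = 71.5909
Contributions (O − E)²/E:
  (84 − 68.3636)²/68.3636 = 3.5764
  (76 − 91.6364)²/91.6364 = 2.6681
  (19 − 24.7818)²/24.7818 = 1.3489
  (39 − 33.2182)²/33.2182 = 1.0064
  (28 − 41.4455)²/41.4455 = 4.3619
  (69 − 55.5545)²/55.5545 = 3.2541
  (57 − 53.4091)²/53.4091 = 0.2414
  (68 − 71.5909)²/71.5909 = 0.1801
χ² = 3.5764 + 2.6681 + 1.3489 + 1.0064 + 4.3619 + 3.2541 + 0.2414 + 0.1801 = 16.637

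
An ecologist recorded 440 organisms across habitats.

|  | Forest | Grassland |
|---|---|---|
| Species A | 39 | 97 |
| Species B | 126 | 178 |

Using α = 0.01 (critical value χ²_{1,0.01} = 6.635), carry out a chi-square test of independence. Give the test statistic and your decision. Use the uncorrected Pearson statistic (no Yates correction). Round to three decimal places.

6.539; fail to reject H₀

Row totals: 136, 304. Column totals: 165, 275. Grand total N = 440.
Expected counts (row total × column total / N):
  Species A, Forest: 136×165/440 = 51.0000
  Species A, Grassland: 136×275/440 = 85.0000
  Species B, Forest: 304×165/440 = 114.0000
  Species B, Grassland: 304×275/440 = 190.0000
Contributions (O − E)²/E:
  (39 − 51.0000)²/51.0000 = 2.8235
  (97 − 85.0000)²/85.0000 = 1.6941
  (126 − 114.0000)²/114.0000 = 1.2632
  (178 − 190.0000)²/190.0000 = 0.7579
χ² = 2.8235 + 1.6941 + 1.2632 + 0.7579 = 6.539
df = (2−1)(2−1) = 1. Since 6.539 < 6.635, fail to reject the null hypothesis of independence at α = 0.01.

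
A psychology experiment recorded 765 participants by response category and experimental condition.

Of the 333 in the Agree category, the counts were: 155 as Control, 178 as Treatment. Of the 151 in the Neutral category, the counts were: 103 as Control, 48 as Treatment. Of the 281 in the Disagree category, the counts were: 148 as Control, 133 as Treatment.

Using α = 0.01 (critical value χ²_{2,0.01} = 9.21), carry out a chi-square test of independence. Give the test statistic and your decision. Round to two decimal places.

19.61; reject H₀

Row totals: 333, 151, 281. Column totals: 406, 359. Grand total N = 765.
Expected counts (row total × column total / N):
  Agree, Control: 333×406/765 = 176.729
  Agree, Treatment: 333×359/765 = 156.271
  Neutral, Control: 151×406/765 = 80.139
  Neutral, Treatment: 151×359/765 = 70.861
  Disagree, Control: 281×406/765 = 149.132
  Disagree, Treatment: 281×359/765 = 131.868
Contributions (O − E)²/E:
  (155 − 176.729)²/176.729 = 2.6716
  (178 − 156.271)²/156.271 = 3.0214
  (103 − 80.139)²/80.139 = 6.5215
  (48 − 70.861)²/70.861 = 7.3754
  (148 − 149.132)²/149.132 = 0.0086
  (133 − 131.868)²/131.868 = 0.0097
χ² = 2.6716 + 3.0214 + 6.5215 + 7.3754 + 0.0086 + 0.0097 = 19.61
df = (3−1)(2−1) = 2. Since 19.61 > 9.21, reject the null hypothesis of independence at α = 0.01.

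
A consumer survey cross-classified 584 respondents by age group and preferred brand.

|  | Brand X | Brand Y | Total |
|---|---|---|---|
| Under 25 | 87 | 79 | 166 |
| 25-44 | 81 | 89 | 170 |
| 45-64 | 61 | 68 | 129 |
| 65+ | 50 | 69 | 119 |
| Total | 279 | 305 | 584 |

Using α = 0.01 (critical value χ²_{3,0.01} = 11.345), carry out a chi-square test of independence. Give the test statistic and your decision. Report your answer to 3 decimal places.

3.024; fail to reject H₀

Grand total N = 584.
Expected counts (row total × column total / N):
  Under 25, Brand X: 166×279/584 = 79.3048
  Under 25, Brand Y: 166×305/584 = 86.6952
  25-44, Brand X: 170×279/584 = 81.2158
  25-44, Brand Y: 170×305/584 = 88.7842
  45-64, Brand X: 129×279/584 = 61.6284
  45-64, Brand Y: 129×305/584 = 67.3716
  65+, Brand X: 119×279/584 = 56.8510
  65+, Brand Y: 119×305/584 = 62.1490
Contributions (O − E)²/E:
  (87 − 79.3048)²/79.3048 = 0.7467
  (79 − 86.6952)²/86.6952 = 0.6830
  (81 − 81.2158)²/81.2158 = 0.0006
  (89 − 88.7842)²/88.7842 = 0.0005
  (61 − 61.6284)²/61.6284 = 0.0064
  (68 − 67.3716)²/67.3716 = 0.0059
  (50 − 56.8510)²/56.8510 = 0.8256
  (69 − 62.1490)²/62.1490 = 0.7552
χ² = 0.7467 + 0.6830 + 0.0006 + 0.0005 + 0.0064 + 0.0059 + 0.8256 + 0.7552 = 3.024
df = (4−1)(2−1) = 3. Since 3.024 < 11.345, fail to reject the null hypothesis of independence at α = 0.01.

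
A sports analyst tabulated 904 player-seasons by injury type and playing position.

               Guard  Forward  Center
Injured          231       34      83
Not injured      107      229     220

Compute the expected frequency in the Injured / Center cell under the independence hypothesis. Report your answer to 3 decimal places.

116.642

Row total (Injured) = 348; column total (Center) = 303; grand total N = 904.
Expected count = (row total × column total) / N = 348 × 303 / 904 = 116.642.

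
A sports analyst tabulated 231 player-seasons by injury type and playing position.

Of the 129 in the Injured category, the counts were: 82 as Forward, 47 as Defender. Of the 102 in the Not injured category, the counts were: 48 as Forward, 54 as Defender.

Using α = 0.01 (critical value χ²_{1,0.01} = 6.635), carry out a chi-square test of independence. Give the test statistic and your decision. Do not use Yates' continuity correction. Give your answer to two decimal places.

Row totals: 129, 102. Column totals: 130, 101. Grand total N = 231.
Expected counts (row total × column total / N):
  Injured, Forward: 129×130/231 = 72.597
  Injured, Defender: 129×101/231 = 56.403
  Not injured, Forward: 102×130/231 = 57.403
  Not injured, Defender: 102×101/231 = 44.597
Contributions (O − E)²/E:
  (82 − 72.597)²/72.597 = 1.2179
  (47 − 56.403)²/56.403 = 1.5676
  (48 − 57.403)²/57.403 = 1.5403
  (54 − 44.597)²/44.597 = 1.9826
χ² = 1.2179 + 1.5676 + 1.5403 + 1.9826 = 6.31
df = (2−1)(2−1) = 1. Since 6.31 < 6.635, fail to reject the null hypothesis of independence at α = 0.01.

6.31; fail to reject H₀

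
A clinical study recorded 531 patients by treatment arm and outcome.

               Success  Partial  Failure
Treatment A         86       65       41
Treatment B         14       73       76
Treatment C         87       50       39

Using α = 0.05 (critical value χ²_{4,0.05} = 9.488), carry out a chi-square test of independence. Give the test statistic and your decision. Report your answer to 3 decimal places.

Row totals: 192, 163, 176. Column totals: 187, 188, 156. Grand total N = 531.
Expected counts (row total × column total / N):
  Treatment A, Success: 192×187/531 = 67.6158
  Treatment A, Partial: 192×188/531 = 67.9774
  Treatment A, Failure: 192×156/531 = 56.4068
  Treatment B, Success: 163×187/531 = 57.4030
  Treatment B, Partial: 163×188/531 = 57.7100
  Treatment B, Failure: 163×156/531 = 47.8870
  Treatment C, Success: 176×187/531 = 61.9812
  Treatment C, Partial: 176×188/531 = 62.3126
  Treatment C, Failure: 176×156/531 = 51.7062
Contributions (O − E)²/E:
  (86 − 67.6158)²/67.6158 = 4.9985
  (65 − 67.9774)²/67.9774 = 0.1304
  (41 − 56.4068)²/56.4068 = 4.2082
  (14 − 57.4030)²/57.4030 = 32.8175
  (73 − 57.7100)²/57.7100 = 4.0510
  (76 − 47.8870)²/47.8870 = 16.5043
  (87 − 61.9812)²/61.9812 = 10.0989
  (50 − 62.3126)²/62.3126 = 2.4329
  (39 − 51.7062)²/51.7062 = 3.1224
χ² = 4.9985 + 0.1304 + 4.2082 + 32.8175 + 4.0510 + 16.5043 + 10.0989 + 2.4329 + 3.1224 = 78.364
df = (3−1)(3−1) = 4. Since 78.364 > 9.488, reject the null hypothesis of independence at α = 0.05.

78.364; reject H₀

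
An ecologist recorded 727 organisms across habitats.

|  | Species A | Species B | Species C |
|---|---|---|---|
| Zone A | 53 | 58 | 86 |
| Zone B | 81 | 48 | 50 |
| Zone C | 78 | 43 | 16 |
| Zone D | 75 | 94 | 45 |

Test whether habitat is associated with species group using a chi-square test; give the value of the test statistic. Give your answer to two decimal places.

Row totals: 197, 179, 137, 214. Column totals: 287, 243, 197. Grand total N = 727.
Expected counts (row total × column total / N):
  Zone A, Species A: 197×287/727 = 77.770
  Zone A, Species B: 197×243/727 = 65.847
  Zone A, Species C: 197×197/727 = 53.382
  Zone B, Species A: 179×287/727 = 70.664
  Zone B, Species B: 179×243/727 = 59.831
  Zone B, Species C: 179×197/727 = 48.505
  Zone C, Species A: 137×287/727 = 54.084
  Zone C, Species B: 137×243/727 = 45.792
  Zone C, Species C: 137×197/727 = 37.124
  Zone D, Species A: 214×287/727 = 84.481
  Zone D, Species B: 214×243/727 = 71.530
  Zone D, Species C: 214×197/727 = 57.989
Contributions (O − E)²/E:
  (53 − 77.770)²/77.770 = 7.8893
  (58 − 65.847)²/65.847 = 0.9351
  (86 − 53.382)²/53.382 = 19.9306
  (81 − 70.664)²/70.664 = 1.5118
  (48 − 59.831)²/59.831 = 2.3395
  (50 − 48.505)²/48.505 = 0.0461
  (78 − 54.084)²/54.084 = 10.5757
  (43 − 45.792)²/45.792 = 0.1702
  (16 − 37.124)²/37.124 = 12.0198
  (75 − 84.481)²/84.481 = 1.0640
  (94 − 71.530)²/71.530 = 7.0586
  (45 − 57.989)²/57.989 = 2.9094
χ² = 7.8893 + 0.9351 + 19.9306 + 1.5118 + 2.3395 + 0.0461 + 10.5757 + 0.1702 + 12.0198 + 1.0640 + 7.0586 + 2.9094 = 66.45

66.45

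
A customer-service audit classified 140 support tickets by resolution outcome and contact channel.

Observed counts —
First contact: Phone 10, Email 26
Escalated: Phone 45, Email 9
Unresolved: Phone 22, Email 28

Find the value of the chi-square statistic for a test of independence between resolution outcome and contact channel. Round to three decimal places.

Row totals: 36, 54, 50. Column totals: 77, 63. Grand total N = 140.
Expected counts (row total × column total / N):
  First contact, Phone: 36×77/140 = 19.8000
  First contact, Email: 36×63/140 = 16.2000
  Escalated, Phone: 54×77/140 = 29.7000
  Escalated, Email: 54×63/140 = 24.3000
  Unresolved, Phone: 50×77/140 = 27.5000
  Unresolved, Email: 50×63/140 = 22.5000
Contributions (O − E)²/E:
  (10 − 19.8000)²/19.8000 = 4.8505
  (26 − 16.2000)²/16.2000 = 5.9284
  (45 − 29.7000)²/29.7000 = 7.8818
  (9 − 24.3000)²/24.3000 = 9.6333
  (22 − 27.5000)²/27.5000 = 1.1000
  (28 − 22.5000)²/22.5000 = 1.3444
χ² = 4.8505 + 5.9284 + 7.8818 + 9.6333 + 1.1000 + 1.3444 = 30.738

30.738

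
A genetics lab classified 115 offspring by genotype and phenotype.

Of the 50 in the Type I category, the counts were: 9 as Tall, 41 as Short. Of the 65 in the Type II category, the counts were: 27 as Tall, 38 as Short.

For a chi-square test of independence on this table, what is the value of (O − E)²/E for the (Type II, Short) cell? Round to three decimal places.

Row total (Type II) = 65; column total (Short) = 79; N = 115.
Expected count E = 65 × 79 / 115 = 44.6522.
Contribution = (O − E)²/E = (38 − 44.6522)² / 44.6522 = 0.991.

0.991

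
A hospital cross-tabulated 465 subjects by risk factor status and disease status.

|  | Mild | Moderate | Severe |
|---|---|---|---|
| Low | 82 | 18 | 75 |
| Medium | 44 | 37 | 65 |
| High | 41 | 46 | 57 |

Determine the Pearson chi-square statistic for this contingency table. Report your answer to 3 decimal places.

28.192

Row totals: 175, 146, 144. Column totals: 167, 101, 197. Grand total N = 465.
Expected counts (row total × column total / N):
  Low, Mild: 175×167/465 = 62.8495
  Low, Moderate: 175×101/465 = 38.0108
  Low, Severe: 175×197/465 = 74.1398
  Medium, Mild: 146×167/465 = 52.4344
  Medium, Moderate: 146×101/465 = 31.7118
  Medium, Severe: 146×197/465 = 61.8538
  High, Mild: 144×167/465 = 51.7161
  High, Moderate: 144×101/465 = 31.2774
  High, Severe: 144×197/465 = 61.0065
Contributions (O − E)²/E:
  (82 − 62.8495)²/62.8495 = 5.8352
  (18 − 38.0108)²/38.0108 = 10.5347
  (75 − 74.1398)²/74.1398 = 0.0100
  (44 − 52.4344)²/52.4344 = 1.3567
  (37 − 31.7118)²/31.7118 = 0.8819
  (65 − 61.8538)²/61.8538 = 0.1600
  (41 − 51.7161)²/51.7161 = 2.2205
  (46 − 31.2774)²/31.2774 = 6.9301
  (57 − 61.0065)²/61.0065 = 0.2631
χ² = 5.8352 + 10.5347 + 0.0100 + 1.3567 + 0.8819 + 0.1600 + 2.2205 + 6.9301 + 0.2631 = 28.192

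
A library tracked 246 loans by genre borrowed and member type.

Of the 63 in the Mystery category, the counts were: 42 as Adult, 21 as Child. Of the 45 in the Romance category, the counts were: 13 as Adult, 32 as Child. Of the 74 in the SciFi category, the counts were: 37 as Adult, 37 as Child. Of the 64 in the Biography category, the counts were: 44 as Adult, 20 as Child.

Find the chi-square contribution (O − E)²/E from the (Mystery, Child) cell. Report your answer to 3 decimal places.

Row total (Mystery) = 63; column total (Child) = 110; N = 246.
Expected count E = 63 × 110 / 246 = 28.1707.
Contribution = (O − E)²/E = (21 − 28.1707)² / 28.1707 = 1.825.

1.825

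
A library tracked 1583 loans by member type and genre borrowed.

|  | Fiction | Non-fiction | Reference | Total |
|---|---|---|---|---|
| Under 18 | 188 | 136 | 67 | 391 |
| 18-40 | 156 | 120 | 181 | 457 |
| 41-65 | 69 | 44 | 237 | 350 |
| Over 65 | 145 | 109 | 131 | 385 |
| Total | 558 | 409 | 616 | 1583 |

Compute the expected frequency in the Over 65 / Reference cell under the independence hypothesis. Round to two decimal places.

Row total (Over 65) = 385; column total (Reference) = 616; grand total N = 1583.
Expected count = (row total × column total) / N = 385 × 616 / 1583 = 149.82.

149.82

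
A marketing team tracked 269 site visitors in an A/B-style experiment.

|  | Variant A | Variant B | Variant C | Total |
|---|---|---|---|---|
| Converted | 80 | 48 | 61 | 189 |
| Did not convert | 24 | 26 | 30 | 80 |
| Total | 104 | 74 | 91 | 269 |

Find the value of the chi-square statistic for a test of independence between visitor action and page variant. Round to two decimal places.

Grand total N = 269.
Expected counts (row total × column total / N):
  Converted, Variant A: 189×104/269 = 73.071
  Converted, Variant B: 189×74/269 = 51.993
  Converted, Variant C: 189×91/269 = 63.937
  Did not convert, Variant A: 80×104/269 = 30.929
  Did not convert, Variant B: 80×74/269 = 22.007
  Did not convert, Variant C: 80×91/269 = 27.063
Contributions (O − E)²/E:
  (80 − 73.071)²/73.071 = 0.6570
  (48 − 51.993)²/51.993 = 0.3067
  (61 − 63.937)²/63.937 = 0.1349
  (24 − 30.929)²/30.929 = 1.5523
  (26 − 22.007)²/22.007 = 0.7245
  (30 − 27.063)²/27.063 = 0.3187
χ² = 0.6570 + 0.3067 + 0.1349 + 1.5523 + 0.7245 + 0.3187 = 3.69

3.69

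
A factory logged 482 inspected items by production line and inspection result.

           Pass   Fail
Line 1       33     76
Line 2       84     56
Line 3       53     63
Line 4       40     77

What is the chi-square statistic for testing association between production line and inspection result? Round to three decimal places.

27.608

Row totals: 109, 140, 116, 117. Column totals: 210, 272. Grand total N = 482.
Expected counts (row total × column total / N):
  Line 1, Pass: 109×210/482 = 47.4896
  Line 1, Fail: 109×272/482 = 61.5104
  Line 2, Pass: 140×210/482 = 60.9959
  Line 2, Fail: 140×272/482 = 79.0041
  Line 3, Pass: 116×210/482 = 50.5394
  Line 3, Fail: 116×272/482 = 65.4606
  Line 4, Pass: 117×210/482 = 50.9751
  Line 4, Fail: 117×272/482 = 66.0249
Contributions (O − E)²/E:
  (33 − 47.4896)²/47.4896 = 4.4209
  (76 − 61.5104)²/61.5104 = 3.4132
  (84 − 60.9959)²/60.9959 = 8.6758
  (56 − 79.0041)²/79.0041 = 6.6982
  (53 − 50.5394)²/50.5394 = 0.1198
  (63 − 65.4606)²/65.4606 = 0.0925
  (40 − 50.9751)²/50.9751 = 2.3630
  (77 − 66.0249)²/66.0249 = 1.8244
χ² = 4.4209 + 3.4132 + 8.6758 + 6.6982 + 0.1198 + 0.0925 + 2.3630 + 1.8244 = 27.608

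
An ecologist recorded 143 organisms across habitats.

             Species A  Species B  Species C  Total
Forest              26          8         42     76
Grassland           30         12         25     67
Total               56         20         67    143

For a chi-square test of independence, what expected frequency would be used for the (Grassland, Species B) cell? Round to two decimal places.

Row total (Grassland) = 67; column total (Species B) = 20; grand total N = 143.
Expected count = (row total × column total) / N = 67 × 20 / 143 = 9.37.

9.37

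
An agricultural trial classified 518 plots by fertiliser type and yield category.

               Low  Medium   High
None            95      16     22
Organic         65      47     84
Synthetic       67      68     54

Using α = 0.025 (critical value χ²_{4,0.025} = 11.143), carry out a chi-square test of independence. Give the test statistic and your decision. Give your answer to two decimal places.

Row totals: 133, 196, 189. Column totals: 227, 131, 160. Grand total N = 518.
Expected counts (row total × column total / N):
  None, Low: 133×227/518 = 58.284
  None, Medium: 133×131/518 = 33.635
  None, High: 133×160/518 = 41.081
  Organic, Low: 196×227/518 = 85.892
  Organic, Medium: 196×131/518 = 49.568
  Organic, High: 196×160/518 = 60.541
  Synthetic, Low: 189×227/518 = 82.824
  Synthetic, Medium: 189×131/518 = 47.797
  Synthetic, High: 189×160/518 = 58.378
Contributions (O − E)²/E:
  (95 − 58.284)²/58.284 = 23.1292
  (16 − 33.635)²/33.635 = 9.2461
  (22 − 41.081)²/41.081 = 8.8626
  (65 − 85.892)²/85.892 = 5.0817
  (47 − 49.568)²/49.568 = 0.1330
  (84 − 60.541)²/60.541 = 9.0901
  (67 − 82.824)²/82.824 = 3.0233
  (68 − 47.797)²/47.797 = 8.5395
  (54 − 58.378)²/58.378 = 0.3283
χ² = 23.1292 + 9.2461 + 8.8626 + 5.0817 + 0.1330 + 9.0901 + 3.0233 + 8.5395 + 0.3283 = 67.43
df = (3−1)(3−1) = 4. Since 67.43 > 11.143, reject the null hypothesis of independence at α = 0.025.

67.43; reject H₀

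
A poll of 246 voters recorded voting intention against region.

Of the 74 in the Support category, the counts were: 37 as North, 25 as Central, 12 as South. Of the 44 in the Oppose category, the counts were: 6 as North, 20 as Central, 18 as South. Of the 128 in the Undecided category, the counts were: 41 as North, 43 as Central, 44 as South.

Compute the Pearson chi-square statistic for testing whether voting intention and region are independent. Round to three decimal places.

Row totals: 74, 44, 128. Column totals: 84, 88, 74. Grand total N = 246.
Expected counts (row total × column total / N):
  Support, North: 74×84/246 = 25.26829
  Support, Central: 74×88/246 = 26.47154
  Support, South: 74×74/246 = 22.26016
  Oppose, North: 44×84/246 = 15.02439
  Oppose, Central: 44×88/246 = 15.73984
  Oppose, South: 44×74/246 = 13.23577
  Undecided, North: 128×84/246 = 43.70732
  Undecided, Central: 128×88/246 = 45.78862
  Undecided, South: 128×74/246 = 38.50407
Contributions (O − E)²/E:
  (37 − 25.26829)²/25.26829 = 5.4469
  (25 − 26.47154)²/26.47154 = 0.0818
  (12 − 22.26016)²/22.26016 = 4.7291
  (6 − 15.02439)²/15.02439 = 5.4205
  (20 − 15.73984)²/15.73984 = 1.1531
  (18 − 13.23577)²/13.23577 = 1.7149
  (41 − 43.70732)²/43.70732 = 0.1677
  (43 − 45.78862)²/45.78862 = 0.1698
  (44 − 38.50407)²/38.50407 = 0.7845
χ² = 5.4469 + 0.0818 + 4.7291 + 5.4205 + 1.1531 + 1.7149 + 0.1677 + 0.1698 + 0.7845 = 19.668

19.668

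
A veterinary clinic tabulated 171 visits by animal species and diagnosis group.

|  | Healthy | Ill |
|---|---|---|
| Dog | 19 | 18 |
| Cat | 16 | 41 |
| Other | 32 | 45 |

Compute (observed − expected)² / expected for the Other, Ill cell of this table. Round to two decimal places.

Row total (Other) = 77; column total (Ill) = 104; N = 171.
Expected count E = 77 × 104 / 171 = 46.830.
Contribution = (O − E)²/E = (45 − 46.830)² / 46.830 = 0.07.

0.07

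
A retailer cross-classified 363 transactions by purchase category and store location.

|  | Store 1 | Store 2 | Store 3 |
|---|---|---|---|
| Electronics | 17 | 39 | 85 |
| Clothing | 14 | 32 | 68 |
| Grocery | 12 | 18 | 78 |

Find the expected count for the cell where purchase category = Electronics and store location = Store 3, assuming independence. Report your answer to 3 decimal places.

Row total (Electronics) = 141; column total (Store 3) = 231; grand total N = 363.
Expected count = (row total × column total) / N = 141 × 231 / 363 = 89.727.

89.727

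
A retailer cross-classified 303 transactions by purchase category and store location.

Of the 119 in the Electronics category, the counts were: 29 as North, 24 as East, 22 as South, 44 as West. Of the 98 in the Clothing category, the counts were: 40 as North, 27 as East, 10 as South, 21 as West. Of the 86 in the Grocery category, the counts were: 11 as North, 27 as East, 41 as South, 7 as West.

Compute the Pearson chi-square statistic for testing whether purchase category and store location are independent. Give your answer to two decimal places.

Row totals: 119, 98, 86. Column totals: 80, 78, 73, 72. Grand total N = 303.
Expected counts (row total × column total / N):
  Electronics, North: 119×80/303 = 31.4191
  Electronics, East: 119×78/303 = 30.6337
  Electronics, South: 119×73/303 = 28.6700
  Electronics, West: 119×72/303 = 28.2772
  Clothing, North: 98×80/303 = 25.8746
  Clothing, East: 98×78/303 = 25.2277
  Clothing, South: 98×73/303 = 23.6106
  Clothing, West: 98×72/303 = 23.2871
  Grocery, North: 86×80/303 = 22.7063
  Grocery, East: 86×78/303 = 22.1386
  Grocery, South: 86×73/303 = 20.7195
  Grocery, West: 86×72/303 = 20.4356
Contributions (O − E)²/E:
  (29 − 31.4191)²/31.4191 = 0.1863
  (24 − 30.6337)²/30.6337 = 1.4365
  (22 − 28.6700)²/28.6700 = 1.5518
  (44 − 28.2772)²/28.2772 = 8.7423
  (40 − 25.8746)²/25.8746 = 7.7113
  (27 − 25.2277)²/25.2277 = 0.1245
  (10 − 23.6106)²/23.6106 = 7.8460
  (21 − 23.2871)²/23.2871 = 0.2246
  (11 − 22.7063)²/22.7063 = 6.0352
  (27 − 22.1386)²/22.1386 = 1.0675
  (41 − 20.7195)²/20.7195 = 19.8508
  (7 − 20.4356)²/20.4356 = 8.8334
χ² = 0.1863 + 1.4365 + 1.5518 + 8.7423 + 7.7113 + 0.1245 + 7.8460 + 0.2246 + 6.0352 + 1.0675 + 19.8508 + 8.8334 = 63.61

63.61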